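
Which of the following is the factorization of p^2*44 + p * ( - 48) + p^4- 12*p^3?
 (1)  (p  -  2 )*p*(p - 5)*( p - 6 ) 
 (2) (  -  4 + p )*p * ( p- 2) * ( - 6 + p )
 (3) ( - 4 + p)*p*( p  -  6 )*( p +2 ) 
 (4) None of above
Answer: 2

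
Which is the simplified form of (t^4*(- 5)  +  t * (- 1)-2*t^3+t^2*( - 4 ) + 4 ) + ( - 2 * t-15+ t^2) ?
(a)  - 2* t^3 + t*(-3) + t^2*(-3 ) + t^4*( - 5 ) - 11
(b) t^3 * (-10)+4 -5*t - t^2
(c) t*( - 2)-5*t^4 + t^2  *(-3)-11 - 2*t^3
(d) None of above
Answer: a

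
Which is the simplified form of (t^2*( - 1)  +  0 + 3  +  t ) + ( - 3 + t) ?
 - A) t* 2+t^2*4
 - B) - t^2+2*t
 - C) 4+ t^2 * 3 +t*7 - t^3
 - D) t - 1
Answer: B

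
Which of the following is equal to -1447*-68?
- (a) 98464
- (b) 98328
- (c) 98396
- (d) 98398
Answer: c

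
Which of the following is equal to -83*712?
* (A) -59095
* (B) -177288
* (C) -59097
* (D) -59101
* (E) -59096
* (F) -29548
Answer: E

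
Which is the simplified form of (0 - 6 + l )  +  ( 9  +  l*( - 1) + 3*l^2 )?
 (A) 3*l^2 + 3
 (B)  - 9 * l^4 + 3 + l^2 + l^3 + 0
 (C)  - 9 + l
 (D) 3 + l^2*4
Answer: A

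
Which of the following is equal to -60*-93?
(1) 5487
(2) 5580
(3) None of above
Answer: 2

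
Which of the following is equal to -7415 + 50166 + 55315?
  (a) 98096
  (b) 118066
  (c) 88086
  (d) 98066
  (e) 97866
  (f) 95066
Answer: d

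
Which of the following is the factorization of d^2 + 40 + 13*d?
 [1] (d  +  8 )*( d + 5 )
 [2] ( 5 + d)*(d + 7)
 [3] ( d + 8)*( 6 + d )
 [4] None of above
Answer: 1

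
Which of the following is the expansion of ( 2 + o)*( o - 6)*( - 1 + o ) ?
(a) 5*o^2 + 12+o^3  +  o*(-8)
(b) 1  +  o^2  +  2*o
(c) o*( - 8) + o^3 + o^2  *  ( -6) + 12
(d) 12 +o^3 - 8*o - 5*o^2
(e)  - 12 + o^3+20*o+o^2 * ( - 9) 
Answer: d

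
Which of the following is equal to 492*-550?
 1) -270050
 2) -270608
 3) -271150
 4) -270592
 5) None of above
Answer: 5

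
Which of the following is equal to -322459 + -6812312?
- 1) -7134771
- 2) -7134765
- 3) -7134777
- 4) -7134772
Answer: 1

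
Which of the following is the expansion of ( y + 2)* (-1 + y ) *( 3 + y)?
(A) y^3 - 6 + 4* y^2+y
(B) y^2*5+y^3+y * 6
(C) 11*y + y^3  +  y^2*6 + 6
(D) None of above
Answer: A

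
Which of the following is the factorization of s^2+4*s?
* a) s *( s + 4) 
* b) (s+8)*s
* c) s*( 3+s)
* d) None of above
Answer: a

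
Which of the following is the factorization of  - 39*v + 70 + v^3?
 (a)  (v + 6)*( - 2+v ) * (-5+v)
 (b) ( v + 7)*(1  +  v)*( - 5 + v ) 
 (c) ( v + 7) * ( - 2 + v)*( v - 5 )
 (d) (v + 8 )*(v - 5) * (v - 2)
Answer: c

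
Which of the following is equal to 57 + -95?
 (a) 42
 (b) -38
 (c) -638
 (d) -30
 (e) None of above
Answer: b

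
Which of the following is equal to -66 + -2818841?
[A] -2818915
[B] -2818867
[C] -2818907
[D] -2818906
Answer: C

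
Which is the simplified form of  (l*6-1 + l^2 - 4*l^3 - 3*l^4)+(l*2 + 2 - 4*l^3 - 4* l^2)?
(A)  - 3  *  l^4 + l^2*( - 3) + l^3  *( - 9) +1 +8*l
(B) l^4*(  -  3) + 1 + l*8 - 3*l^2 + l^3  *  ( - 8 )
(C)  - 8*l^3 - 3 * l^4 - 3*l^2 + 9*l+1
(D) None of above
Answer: B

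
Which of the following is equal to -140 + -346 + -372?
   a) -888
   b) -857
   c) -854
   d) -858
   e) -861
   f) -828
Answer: d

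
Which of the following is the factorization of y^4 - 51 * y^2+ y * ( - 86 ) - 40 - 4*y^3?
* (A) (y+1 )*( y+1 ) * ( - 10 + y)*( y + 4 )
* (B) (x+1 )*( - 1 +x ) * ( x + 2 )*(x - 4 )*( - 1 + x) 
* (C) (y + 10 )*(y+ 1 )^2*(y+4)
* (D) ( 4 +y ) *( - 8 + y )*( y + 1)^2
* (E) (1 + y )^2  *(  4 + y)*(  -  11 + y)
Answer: A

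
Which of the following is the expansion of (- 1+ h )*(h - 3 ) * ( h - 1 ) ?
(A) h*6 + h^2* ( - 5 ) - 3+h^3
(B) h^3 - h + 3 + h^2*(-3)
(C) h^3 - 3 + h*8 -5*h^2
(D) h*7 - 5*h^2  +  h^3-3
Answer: D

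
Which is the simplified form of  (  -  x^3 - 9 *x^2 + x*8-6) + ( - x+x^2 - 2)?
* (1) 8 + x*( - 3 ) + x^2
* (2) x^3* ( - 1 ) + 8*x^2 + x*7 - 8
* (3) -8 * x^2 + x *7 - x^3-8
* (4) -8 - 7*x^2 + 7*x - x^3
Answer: 3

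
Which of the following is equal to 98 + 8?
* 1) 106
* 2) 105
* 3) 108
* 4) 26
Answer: 1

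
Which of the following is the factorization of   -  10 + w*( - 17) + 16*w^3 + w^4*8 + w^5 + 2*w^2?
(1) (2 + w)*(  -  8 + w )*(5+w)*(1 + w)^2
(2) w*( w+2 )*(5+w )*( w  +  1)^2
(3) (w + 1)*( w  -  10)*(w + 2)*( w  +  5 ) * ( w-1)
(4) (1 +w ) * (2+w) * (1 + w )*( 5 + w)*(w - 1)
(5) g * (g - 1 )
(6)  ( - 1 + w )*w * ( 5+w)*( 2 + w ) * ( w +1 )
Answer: 4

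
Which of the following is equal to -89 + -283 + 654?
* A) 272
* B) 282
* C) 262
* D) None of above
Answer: B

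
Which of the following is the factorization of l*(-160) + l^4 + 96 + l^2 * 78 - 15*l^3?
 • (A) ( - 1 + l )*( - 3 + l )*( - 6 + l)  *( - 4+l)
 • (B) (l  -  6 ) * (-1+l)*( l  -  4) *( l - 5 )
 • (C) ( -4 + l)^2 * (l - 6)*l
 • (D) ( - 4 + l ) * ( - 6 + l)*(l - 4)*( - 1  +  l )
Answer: D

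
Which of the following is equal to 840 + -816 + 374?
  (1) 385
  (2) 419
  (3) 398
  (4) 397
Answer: 3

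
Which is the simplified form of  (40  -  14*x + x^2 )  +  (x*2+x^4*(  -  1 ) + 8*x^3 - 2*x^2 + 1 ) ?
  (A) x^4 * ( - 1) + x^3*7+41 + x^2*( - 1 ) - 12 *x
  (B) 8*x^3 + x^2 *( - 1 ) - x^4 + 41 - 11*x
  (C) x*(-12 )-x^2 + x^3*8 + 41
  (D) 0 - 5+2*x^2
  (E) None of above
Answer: E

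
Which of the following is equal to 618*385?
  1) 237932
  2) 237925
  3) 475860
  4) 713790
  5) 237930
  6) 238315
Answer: 5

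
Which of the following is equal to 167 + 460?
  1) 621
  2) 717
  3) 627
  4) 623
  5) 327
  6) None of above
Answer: 3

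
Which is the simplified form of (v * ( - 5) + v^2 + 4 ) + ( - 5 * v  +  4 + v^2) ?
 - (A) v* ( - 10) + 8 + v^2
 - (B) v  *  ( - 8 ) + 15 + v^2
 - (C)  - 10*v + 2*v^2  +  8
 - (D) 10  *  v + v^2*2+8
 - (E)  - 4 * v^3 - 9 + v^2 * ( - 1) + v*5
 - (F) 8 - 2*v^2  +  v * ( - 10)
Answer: C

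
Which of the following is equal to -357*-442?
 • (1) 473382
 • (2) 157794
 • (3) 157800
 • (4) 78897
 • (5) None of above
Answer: 2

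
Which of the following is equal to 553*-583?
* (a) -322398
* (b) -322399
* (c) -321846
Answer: b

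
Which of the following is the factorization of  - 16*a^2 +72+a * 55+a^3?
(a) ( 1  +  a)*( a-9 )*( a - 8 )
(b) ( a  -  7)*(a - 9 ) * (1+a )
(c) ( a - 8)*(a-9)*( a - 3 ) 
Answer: a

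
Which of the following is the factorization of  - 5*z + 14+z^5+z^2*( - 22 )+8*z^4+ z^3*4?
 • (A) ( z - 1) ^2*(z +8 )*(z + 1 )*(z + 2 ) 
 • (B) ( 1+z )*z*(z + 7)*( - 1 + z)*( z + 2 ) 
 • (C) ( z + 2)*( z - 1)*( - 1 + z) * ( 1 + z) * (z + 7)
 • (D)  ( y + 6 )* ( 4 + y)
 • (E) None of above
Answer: C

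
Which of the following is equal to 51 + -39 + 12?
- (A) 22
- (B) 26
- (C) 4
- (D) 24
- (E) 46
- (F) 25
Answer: D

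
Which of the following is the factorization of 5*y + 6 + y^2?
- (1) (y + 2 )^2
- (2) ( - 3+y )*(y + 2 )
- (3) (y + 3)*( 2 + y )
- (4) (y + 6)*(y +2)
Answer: 3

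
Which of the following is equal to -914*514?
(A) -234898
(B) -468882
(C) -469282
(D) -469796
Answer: D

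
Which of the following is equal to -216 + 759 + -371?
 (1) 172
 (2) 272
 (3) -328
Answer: 1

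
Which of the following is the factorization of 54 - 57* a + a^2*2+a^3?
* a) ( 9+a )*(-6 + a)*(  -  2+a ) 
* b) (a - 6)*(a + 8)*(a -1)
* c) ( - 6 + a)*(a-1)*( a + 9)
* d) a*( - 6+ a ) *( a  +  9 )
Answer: c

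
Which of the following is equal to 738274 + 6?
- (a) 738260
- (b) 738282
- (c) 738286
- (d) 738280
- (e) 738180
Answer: d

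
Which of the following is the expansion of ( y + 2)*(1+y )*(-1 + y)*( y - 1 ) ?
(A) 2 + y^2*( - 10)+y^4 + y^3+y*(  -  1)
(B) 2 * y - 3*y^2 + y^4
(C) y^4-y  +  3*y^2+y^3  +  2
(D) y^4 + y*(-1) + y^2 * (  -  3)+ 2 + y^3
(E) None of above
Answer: D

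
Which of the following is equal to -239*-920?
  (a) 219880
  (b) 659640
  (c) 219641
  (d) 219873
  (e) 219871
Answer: a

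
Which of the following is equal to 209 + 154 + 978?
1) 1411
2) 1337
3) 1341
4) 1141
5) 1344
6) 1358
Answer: 3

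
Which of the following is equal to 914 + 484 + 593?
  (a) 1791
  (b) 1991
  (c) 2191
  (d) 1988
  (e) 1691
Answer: b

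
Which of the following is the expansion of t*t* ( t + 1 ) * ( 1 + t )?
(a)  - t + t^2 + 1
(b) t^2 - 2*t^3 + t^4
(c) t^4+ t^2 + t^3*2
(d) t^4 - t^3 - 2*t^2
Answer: c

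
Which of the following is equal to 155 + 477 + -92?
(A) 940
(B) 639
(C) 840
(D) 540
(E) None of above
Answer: D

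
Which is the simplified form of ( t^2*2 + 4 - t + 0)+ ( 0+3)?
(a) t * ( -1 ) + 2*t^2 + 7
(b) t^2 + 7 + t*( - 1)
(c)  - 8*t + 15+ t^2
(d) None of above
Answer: a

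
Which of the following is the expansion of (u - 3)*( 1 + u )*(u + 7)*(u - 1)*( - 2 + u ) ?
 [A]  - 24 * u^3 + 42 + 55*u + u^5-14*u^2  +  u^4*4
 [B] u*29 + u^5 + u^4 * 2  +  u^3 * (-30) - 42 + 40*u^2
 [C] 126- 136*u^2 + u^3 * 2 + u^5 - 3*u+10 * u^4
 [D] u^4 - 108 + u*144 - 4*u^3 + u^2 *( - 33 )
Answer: B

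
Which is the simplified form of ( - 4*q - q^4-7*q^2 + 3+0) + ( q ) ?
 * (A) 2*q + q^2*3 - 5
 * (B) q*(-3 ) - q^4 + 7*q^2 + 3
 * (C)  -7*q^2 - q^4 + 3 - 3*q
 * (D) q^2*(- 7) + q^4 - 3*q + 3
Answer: C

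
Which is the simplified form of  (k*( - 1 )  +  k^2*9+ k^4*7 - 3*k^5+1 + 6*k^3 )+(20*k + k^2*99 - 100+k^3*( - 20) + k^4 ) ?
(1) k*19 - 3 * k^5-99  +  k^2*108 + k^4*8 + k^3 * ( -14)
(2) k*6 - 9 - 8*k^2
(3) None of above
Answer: 1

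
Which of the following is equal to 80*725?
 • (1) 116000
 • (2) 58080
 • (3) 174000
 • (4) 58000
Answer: 4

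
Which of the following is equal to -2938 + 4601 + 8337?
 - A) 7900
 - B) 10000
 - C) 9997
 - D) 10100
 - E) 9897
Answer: B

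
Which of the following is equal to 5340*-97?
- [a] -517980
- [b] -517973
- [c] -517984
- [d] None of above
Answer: a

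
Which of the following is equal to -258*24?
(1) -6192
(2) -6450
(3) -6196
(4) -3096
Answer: 1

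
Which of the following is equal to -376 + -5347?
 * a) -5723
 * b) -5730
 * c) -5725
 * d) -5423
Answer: a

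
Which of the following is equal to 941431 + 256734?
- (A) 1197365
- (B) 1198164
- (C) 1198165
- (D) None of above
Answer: C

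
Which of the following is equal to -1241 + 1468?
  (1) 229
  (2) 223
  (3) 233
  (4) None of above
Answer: 4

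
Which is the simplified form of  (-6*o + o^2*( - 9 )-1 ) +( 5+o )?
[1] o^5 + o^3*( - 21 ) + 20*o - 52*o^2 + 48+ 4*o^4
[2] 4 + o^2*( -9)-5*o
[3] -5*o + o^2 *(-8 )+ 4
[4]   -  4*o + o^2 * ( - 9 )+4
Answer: 2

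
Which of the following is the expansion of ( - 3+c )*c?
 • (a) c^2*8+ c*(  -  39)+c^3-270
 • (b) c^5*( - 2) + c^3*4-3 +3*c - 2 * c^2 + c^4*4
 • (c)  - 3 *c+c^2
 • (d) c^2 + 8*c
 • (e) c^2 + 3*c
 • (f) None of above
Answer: c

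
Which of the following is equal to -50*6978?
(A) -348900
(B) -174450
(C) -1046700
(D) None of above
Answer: A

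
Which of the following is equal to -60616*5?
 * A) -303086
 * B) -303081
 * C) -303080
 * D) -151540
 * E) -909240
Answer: C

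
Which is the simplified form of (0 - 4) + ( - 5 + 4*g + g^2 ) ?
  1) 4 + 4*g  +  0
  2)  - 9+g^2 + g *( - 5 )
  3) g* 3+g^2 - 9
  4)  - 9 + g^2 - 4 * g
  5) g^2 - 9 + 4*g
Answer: 5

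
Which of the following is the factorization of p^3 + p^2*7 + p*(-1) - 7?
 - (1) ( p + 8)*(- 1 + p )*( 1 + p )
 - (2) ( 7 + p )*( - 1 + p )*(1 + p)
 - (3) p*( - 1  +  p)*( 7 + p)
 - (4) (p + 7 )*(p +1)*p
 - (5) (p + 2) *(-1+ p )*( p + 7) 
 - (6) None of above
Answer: 2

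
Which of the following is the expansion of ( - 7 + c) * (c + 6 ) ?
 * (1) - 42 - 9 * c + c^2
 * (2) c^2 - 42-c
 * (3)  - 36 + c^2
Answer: 2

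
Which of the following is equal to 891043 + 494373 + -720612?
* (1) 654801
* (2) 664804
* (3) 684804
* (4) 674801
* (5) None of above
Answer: 2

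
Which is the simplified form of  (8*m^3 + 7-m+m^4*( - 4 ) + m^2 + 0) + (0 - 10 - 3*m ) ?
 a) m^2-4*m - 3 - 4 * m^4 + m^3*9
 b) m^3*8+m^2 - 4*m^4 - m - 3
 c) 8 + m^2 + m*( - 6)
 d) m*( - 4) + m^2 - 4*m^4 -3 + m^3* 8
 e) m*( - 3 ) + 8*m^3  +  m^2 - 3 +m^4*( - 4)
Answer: d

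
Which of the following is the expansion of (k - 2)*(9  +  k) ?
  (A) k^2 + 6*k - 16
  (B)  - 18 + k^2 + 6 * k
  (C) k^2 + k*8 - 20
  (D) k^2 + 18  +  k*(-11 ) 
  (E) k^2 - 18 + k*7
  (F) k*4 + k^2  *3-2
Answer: E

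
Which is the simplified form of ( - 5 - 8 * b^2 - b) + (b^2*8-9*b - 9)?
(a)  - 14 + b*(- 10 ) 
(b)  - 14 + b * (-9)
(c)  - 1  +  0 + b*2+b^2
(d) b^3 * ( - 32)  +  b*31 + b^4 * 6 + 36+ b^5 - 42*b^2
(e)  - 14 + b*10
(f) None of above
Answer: a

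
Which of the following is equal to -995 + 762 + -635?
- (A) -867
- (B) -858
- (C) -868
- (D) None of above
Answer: C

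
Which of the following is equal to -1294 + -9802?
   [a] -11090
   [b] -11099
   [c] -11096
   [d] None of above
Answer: c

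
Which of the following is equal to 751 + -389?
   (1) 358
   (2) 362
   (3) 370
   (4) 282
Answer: 2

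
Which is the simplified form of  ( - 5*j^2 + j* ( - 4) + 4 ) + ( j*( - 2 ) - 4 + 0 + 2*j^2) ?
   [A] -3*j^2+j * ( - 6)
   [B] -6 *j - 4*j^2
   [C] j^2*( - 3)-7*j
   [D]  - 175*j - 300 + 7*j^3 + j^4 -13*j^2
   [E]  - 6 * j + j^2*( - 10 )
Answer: A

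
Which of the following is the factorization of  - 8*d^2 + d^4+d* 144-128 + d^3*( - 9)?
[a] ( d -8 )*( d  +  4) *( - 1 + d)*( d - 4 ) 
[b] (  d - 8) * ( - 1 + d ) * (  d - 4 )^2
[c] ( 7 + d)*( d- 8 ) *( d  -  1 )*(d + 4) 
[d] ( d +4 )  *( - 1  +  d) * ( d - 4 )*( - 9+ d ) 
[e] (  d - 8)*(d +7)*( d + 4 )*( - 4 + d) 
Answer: a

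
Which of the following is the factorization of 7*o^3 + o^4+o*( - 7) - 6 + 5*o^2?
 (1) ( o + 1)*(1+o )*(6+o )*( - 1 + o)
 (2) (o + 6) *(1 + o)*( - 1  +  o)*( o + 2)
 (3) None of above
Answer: 1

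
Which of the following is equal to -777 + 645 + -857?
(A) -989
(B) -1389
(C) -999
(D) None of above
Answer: A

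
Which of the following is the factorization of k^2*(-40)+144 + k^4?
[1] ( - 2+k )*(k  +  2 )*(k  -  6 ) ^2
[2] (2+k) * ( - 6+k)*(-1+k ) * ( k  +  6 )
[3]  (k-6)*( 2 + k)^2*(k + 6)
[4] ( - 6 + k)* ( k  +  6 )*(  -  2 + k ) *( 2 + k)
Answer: 4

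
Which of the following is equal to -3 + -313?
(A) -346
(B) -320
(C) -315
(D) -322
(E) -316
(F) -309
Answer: E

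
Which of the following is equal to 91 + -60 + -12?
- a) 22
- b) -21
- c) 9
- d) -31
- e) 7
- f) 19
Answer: f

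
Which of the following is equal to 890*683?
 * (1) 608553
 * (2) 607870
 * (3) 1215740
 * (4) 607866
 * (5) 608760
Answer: 2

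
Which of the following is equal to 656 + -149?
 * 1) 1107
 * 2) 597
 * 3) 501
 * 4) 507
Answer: 4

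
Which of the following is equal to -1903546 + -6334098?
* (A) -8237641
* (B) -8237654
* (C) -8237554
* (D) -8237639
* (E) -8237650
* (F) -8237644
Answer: F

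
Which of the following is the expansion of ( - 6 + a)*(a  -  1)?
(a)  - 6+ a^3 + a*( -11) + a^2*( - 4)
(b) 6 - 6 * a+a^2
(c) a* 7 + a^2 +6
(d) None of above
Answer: d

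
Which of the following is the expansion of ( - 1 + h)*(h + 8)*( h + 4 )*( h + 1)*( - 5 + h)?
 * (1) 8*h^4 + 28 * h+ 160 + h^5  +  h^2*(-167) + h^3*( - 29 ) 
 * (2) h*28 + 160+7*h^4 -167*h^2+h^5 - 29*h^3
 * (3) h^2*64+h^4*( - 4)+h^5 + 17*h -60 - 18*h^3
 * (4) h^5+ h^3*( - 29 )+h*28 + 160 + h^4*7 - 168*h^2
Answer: 2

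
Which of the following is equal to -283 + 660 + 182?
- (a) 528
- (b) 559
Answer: b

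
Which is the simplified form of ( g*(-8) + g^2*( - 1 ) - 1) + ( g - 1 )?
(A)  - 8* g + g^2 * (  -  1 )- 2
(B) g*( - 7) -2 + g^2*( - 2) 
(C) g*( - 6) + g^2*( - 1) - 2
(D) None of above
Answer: D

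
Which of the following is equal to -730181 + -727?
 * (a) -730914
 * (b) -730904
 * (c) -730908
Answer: c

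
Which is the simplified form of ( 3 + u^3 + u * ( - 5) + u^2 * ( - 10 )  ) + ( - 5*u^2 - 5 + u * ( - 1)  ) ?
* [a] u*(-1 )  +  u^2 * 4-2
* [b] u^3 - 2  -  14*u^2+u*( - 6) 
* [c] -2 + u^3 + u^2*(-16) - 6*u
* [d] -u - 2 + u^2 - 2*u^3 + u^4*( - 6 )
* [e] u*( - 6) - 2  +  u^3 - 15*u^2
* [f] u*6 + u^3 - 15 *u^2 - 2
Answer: e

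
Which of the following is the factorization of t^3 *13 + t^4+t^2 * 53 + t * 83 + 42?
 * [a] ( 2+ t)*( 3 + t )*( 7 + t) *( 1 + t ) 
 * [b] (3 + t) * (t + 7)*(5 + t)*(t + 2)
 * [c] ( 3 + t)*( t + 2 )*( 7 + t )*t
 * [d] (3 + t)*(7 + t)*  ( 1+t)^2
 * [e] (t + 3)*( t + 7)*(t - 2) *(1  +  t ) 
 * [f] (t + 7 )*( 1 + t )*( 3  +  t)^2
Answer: a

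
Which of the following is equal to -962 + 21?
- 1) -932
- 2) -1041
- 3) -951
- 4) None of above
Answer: 4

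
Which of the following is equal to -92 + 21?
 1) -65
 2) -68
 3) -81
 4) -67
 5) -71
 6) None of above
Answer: 5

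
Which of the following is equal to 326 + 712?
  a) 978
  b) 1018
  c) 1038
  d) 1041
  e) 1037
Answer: c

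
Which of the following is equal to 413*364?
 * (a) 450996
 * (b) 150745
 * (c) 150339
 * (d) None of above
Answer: d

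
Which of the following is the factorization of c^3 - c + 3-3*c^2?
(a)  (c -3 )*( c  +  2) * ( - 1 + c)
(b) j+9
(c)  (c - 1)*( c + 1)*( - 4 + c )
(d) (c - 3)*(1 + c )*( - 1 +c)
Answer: d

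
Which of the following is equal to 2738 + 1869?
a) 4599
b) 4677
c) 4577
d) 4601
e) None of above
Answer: e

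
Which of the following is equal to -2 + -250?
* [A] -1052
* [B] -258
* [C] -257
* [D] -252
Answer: D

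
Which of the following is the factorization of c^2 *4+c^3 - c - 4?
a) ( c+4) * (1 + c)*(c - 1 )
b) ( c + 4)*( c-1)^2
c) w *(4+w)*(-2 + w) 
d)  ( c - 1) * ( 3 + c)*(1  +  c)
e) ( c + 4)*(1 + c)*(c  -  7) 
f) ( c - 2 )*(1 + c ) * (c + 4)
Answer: a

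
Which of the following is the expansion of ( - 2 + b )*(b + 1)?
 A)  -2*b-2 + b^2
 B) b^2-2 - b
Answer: B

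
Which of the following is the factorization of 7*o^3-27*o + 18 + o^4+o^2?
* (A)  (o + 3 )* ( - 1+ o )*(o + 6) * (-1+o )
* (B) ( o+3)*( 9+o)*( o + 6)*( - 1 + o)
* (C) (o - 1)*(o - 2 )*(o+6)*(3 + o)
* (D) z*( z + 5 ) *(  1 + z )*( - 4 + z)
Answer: A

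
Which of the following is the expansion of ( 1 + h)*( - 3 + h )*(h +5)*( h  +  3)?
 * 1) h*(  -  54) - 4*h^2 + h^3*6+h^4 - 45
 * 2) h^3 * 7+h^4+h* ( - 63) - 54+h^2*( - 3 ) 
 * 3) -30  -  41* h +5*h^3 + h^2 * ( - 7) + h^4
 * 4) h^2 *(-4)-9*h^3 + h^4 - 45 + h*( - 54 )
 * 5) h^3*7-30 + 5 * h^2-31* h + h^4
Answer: 1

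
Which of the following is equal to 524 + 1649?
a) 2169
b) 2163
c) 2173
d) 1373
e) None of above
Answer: c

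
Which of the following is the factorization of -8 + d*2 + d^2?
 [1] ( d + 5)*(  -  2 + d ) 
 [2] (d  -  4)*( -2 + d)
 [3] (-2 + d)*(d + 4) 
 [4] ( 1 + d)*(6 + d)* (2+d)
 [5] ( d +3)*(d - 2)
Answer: 3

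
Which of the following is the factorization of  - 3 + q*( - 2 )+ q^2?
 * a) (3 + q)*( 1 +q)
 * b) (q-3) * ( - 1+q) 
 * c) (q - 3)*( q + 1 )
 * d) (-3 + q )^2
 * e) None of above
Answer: c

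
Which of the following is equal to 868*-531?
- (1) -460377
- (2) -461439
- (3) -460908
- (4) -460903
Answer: 3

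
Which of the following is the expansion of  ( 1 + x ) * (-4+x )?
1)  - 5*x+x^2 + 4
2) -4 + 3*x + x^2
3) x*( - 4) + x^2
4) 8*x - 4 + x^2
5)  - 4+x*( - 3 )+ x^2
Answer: 5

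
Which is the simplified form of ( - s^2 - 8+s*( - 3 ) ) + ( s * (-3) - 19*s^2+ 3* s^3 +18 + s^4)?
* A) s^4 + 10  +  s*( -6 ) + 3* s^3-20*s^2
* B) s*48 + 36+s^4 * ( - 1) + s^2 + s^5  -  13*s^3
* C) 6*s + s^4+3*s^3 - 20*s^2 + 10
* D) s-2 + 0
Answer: A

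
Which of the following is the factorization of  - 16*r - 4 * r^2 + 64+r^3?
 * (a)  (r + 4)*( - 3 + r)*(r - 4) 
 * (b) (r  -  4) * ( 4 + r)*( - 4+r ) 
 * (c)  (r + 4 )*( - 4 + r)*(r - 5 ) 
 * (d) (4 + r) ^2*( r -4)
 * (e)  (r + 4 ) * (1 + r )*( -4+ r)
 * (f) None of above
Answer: b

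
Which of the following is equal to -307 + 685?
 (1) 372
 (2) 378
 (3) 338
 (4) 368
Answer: 2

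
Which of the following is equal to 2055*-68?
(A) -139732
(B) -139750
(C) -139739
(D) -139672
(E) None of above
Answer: E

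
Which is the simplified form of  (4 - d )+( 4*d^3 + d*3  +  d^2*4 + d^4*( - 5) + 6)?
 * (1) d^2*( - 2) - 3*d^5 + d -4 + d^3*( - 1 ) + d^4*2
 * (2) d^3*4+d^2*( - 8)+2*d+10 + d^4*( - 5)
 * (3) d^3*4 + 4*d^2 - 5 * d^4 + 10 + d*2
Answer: 3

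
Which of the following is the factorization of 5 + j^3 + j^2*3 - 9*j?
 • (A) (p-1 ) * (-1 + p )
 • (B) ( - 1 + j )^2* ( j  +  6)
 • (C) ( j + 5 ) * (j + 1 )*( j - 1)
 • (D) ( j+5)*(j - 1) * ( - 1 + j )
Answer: D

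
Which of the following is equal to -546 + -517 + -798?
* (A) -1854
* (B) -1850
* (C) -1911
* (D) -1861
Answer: D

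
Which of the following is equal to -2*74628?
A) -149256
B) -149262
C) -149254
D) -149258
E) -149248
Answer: A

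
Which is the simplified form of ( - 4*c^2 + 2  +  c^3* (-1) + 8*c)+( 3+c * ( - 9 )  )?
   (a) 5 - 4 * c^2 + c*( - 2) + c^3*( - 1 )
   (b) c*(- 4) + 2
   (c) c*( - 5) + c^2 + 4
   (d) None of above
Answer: d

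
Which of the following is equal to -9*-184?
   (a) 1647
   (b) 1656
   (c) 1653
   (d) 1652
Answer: b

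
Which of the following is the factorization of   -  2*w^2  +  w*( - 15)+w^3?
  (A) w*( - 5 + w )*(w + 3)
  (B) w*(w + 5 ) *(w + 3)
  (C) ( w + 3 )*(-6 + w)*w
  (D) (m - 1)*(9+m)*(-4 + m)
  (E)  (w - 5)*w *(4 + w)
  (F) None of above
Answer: A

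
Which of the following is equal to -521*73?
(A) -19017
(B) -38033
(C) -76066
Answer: B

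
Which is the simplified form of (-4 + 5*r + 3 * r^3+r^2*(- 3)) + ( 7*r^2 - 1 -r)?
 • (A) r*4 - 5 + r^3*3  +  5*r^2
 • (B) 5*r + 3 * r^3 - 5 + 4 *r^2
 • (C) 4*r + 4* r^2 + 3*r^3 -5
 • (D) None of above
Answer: C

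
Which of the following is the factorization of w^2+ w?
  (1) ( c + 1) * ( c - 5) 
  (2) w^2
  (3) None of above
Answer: 3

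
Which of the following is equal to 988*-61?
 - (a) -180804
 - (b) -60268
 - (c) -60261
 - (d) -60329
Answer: b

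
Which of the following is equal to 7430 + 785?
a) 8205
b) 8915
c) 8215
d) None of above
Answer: c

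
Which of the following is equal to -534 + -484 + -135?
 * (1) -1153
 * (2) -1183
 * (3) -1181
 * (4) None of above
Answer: 1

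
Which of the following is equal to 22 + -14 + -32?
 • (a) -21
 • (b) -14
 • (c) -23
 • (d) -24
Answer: d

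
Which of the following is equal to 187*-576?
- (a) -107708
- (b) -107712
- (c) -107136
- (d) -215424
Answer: b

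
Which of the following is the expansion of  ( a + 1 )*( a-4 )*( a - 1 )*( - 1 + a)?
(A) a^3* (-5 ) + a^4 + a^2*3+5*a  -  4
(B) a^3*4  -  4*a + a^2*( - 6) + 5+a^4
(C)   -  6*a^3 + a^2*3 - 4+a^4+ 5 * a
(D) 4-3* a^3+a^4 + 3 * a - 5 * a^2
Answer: A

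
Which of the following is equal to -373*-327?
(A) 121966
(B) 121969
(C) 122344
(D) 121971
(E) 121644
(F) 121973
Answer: D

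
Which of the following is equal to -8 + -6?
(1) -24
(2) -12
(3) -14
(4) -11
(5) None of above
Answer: 3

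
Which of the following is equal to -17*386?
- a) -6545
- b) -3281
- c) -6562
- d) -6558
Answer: c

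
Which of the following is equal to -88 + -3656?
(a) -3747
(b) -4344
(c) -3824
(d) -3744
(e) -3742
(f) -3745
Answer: d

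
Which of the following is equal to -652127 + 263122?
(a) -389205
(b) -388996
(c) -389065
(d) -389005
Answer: d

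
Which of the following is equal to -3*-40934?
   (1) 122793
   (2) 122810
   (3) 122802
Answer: 3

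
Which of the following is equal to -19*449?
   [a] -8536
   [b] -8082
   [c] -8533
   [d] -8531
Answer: d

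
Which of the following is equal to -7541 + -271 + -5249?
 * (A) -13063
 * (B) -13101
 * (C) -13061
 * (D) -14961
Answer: C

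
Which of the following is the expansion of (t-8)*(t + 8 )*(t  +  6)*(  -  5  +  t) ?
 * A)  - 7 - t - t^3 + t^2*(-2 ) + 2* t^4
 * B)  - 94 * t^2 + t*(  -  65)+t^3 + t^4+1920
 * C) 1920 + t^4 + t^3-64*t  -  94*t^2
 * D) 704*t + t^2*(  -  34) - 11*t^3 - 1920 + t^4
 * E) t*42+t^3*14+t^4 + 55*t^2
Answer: C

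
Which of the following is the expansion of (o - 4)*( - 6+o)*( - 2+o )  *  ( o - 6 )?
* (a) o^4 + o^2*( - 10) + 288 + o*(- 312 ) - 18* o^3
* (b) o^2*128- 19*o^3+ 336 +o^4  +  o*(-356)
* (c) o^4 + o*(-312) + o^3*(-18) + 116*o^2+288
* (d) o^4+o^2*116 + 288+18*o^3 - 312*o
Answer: c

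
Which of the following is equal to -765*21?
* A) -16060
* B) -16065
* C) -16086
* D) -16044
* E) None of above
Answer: B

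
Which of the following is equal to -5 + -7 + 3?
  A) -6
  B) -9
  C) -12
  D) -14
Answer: B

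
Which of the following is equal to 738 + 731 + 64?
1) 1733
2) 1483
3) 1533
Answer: 3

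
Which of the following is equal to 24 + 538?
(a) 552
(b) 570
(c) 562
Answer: c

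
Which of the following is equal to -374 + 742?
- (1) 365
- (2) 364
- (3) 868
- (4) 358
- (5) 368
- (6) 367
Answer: 5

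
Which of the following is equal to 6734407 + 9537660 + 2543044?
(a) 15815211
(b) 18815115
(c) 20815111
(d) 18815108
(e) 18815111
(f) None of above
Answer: e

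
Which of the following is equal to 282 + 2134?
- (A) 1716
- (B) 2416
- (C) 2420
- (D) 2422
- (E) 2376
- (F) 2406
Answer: B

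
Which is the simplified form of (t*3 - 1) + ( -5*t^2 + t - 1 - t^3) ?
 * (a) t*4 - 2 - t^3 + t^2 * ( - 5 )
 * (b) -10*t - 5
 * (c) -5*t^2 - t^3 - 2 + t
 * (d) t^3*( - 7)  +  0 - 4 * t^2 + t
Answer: a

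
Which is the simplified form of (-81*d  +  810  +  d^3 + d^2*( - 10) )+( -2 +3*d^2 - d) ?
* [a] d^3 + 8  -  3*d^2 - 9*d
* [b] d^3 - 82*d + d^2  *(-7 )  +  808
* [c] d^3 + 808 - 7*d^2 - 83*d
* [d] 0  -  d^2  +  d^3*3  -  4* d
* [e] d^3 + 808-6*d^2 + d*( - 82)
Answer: b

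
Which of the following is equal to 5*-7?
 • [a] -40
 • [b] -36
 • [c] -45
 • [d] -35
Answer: d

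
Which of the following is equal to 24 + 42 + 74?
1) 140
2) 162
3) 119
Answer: 1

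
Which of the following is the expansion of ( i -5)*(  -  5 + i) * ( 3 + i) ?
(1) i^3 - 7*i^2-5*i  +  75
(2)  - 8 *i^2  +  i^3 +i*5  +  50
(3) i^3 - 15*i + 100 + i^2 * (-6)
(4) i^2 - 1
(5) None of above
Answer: 1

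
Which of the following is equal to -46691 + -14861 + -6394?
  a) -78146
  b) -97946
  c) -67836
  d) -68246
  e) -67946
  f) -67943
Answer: e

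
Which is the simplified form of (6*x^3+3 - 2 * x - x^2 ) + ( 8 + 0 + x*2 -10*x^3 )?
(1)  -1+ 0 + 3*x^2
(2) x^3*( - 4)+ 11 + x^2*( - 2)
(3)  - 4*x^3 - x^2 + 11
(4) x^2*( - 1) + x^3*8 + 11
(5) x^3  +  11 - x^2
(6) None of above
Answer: 3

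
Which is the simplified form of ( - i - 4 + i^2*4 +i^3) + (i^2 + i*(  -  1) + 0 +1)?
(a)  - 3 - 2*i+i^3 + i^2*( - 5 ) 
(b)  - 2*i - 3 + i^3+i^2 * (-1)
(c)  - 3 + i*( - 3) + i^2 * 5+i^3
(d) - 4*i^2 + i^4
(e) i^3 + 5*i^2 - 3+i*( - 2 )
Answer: e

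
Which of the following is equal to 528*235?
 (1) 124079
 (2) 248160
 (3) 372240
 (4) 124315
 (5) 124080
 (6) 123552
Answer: 5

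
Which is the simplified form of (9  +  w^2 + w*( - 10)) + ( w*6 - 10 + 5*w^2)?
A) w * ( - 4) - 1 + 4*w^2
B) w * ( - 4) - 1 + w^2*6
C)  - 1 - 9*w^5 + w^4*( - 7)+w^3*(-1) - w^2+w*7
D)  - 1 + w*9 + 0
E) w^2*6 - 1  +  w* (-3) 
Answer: B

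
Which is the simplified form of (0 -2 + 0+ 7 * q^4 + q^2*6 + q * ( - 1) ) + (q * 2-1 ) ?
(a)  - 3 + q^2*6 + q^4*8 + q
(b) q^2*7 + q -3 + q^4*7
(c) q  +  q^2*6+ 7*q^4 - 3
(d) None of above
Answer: c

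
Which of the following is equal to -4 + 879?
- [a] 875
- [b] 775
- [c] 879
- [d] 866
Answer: a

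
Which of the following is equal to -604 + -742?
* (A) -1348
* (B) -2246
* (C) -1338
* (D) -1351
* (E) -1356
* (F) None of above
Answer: F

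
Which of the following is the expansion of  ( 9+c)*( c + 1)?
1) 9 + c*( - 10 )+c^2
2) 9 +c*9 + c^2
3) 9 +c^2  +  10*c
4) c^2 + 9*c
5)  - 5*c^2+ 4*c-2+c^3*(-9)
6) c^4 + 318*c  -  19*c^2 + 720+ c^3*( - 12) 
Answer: 3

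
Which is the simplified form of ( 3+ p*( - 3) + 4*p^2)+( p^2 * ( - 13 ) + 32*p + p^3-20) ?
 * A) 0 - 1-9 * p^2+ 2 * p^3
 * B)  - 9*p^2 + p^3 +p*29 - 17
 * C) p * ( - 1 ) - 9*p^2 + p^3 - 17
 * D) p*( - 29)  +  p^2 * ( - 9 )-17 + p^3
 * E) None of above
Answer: B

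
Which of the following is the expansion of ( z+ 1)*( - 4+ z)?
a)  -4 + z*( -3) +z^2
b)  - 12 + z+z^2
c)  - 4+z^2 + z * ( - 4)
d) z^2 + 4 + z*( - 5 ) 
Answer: a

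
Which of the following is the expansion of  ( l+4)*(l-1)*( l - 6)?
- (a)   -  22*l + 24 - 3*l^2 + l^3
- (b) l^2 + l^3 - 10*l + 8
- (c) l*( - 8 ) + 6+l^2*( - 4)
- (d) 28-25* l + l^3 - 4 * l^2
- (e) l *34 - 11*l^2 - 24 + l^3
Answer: a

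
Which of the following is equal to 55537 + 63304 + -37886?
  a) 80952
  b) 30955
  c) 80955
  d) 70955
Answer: c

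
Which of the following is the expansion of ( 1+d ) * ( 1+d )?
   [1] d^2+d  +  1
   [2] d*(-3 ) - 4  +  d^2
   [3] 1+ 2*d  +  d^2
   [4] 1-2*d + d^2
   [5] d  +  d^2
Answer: 3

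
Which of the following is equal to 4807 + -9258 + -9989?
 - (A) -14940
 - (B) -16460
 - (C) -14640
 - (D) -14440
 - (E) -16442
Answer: D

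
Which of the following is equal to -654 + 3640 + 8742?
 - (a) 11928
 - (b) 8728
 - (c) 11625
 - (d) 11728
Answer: d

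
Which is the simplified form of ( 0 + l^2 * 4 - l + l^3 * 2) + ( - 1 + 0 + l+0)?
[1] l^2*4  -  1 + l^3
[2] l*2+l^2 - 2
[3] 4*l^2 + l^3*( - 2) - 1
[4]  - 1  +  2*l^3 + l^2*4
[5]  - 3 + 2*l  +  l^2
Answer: 4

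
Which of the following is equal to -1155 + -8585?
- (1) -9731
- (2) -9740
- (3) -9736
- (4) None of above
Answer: 2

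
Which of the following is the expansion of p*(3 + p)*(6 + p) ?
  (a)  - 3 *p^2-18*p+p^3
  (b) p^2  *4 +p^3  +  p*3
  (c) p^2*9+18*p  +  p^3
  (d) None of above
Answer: c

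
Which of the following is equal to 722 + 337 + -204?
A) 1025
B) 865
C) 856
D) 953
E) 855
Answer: E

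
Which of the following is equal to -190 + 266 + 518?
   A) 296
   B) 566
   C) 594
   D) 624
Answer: C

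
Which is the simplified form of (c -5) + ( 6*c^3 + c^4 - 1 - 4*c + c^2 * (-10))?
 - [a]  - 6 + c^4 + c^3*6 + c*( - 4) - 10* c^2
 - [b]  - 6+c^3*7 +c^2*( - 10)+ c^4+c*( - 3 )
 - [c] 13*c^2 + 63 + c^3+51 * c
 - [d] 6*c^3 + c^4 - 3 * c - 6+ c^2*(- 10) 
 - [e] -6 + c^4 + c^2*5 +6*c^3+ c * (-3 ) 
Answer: d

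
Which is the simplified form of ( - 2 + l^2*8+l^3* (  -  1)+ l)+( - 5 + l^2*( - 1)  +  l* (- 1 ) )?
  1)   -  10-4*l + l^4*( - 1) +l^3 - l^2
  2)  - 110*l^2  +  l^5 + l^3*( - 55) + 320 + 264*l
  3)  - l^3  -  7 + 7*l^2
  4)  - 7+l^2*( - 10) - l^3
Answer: 3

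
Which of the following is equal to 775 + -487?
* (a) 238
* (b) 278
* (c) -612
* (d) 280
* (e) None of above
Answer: e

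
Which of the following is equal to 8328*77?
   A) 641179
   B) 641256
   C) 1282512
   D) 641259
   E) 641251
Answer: B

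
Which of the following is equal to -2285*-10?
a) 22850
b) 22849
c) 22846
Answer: a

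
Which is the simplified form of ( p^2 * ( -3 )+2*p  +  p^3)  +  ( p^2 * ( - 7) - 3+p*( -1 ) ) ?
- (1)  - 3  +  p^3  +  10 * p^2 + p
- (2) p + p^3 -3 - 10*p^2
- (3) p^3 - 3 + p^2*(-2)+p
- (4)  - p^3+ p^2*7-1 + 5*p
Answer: 2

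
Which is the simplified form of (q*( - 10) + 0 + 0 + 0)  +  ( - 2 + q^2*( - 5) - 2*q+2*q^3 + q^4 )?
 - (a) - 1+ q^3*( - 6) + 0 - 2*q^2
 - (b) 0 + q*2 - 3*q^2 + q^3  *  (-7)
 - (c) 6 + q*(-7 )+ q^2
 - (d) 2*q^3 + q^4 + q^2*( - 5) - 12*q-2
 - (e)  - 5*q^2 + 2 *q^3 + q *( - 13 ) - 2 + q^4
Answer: d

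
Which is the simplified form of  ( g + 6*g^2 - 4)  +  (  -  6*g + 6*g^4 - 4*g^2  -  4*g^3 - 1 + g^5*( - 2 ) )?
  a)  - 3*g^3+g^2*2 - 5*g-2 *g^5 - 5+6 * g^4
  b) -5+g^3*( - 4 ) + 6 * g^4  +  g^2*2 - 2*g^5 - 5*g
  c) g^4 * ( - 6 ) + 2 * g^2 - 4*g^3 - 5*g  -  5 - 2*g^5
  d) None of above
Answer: b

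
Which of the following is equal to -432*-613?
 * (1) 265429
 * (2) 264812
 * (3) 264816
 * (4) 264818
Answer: 3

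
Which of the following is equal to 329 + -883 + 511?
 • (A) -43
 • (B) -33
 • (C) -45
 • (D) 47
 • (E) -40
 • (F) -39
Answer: A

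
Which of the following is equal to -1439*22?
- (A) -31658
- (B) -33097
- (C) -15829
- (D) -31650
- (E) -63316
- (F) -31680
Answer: A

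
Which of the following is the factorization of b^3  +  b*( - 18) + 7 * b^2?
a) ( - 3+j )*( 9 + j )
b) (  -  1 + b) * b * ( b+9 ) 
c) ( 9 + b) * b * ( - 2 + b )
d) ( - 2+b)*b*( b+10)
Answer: c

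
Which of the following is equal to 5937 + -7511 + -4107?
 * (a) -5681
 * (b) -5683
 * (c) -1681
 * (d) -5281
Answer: a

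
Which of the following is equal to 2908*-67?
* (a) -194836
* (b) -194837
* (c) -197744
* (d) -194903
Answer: a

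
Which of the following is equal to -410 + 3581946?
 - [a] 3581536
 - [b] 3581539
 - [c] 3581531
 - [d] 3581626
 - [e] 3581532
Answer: a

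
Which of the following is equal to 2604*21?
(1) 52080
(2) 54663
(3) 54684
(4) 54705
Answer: 3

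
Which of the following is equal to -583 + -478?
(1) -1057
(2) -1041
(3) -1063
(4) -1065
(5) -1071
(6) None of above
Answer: 6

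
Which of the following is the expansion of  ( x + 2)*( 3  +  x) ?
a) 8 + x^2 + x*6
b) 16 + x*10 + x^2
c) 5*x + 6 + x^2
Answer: c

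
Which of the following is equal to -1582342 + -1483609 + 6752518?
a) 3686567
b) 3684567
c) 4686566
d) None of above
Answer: a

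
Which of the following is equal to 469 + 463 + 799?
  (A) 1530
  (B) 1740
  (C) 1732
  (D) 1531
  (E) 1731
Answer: E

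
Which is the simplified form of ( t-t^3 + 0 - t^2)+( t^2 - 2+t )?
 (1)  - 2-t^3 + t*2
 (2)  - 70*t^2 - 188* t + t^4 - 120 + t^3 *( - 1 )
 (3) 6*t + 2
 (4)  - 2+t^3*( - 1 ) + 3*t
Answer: 1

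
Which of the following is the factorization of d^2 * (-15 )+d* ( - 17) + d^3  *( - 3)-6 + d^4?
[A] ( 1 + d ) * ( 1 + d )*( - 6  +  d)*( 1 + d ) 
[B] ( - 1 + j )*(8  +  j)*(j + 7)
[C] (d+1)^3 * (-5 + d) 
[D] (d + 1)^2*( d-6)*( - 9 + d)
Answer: A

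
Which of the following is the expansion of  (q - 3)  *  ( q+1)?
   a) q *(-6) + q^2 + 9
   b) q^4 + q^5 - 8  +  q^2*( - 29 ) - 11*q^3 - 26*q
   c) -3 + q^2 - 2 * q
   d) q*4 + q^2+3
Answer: c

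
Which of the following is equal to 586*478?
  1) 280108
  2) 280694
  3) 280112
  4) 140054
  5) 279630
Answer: 1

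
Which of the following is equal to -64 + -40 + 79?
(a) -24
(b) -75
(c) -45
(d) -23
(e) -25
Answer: e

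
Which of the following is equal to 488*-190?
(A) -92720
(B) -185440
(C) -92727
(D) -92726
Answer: A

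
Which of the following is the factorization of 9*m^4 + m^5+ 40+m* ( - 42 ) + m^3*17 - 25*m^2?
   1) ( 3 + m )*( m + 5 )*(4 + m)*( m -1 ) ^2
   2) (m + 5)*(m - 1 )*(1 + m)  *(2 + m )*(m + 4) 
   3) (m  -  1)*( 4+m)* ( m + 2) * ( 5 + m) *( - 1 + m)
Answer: 3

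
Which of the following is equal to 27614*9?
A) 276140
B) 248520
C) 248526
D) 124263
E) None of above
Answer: C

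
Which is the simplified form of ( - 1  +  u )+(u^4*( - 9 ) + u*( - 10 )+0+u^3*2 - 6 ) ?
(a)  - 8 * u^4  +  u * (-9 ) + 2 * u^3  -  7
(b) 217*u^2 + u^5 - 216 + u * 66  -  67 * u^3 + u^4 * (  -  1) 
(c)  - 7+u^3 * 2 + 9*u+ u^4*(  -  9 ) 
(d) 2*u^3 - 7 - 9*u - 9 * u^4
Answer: d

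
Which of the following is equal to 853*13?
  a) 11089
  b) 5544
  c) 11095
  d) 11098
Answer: a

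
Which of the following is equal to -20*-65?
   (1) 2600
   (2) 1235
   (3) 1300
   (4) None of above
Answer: 3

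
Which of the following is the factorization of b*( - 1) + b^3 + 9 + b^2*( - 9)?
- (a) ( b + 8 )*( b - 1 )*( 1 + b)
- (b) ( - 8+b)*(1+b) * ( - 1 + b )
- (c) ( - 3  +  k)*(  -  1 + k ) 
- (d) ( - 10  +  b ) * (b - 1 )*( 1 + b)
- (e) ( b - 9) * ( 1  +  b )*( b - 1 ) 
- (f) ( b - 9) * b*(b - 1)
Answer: e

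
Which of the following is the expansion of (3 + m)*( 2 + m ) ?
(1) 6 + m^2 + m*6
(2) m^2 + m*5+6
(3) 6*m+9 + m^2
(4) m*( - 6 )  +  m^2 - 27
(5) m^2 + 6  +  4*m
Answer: 2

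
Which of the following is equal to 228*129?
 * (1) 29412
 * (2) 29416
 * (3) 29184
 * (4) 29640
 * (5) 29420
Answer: 1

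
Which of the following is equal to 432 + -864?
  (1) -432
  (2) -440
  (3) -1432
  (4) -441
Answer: 1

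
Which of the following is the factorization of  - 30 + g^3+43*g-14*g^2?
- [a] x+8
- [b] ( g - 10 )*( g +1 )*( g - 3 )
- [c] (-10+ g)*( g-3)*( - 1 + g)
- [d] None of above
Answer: c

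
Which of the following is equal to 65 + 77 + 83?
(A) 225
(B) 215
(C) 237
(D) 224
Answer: A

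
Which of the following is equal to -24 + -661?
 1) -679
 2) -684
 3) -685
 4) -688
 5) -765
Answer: 3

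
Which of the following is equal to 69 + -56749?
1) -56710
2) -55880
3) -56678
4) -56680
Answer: 4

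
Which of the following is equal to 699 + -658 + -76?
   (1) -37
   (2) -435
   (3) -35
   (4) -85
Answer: 3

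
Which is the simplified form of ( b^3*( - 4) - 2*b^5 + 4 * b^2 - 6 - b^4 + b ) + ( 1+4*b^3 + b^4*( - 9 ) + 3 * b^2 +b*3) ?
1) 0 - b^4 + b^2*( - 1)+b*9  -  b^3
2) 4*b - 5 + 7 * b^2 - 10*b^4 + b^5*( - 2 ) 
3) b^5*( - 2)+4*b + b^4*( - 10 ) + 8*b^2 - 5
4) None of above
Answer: 2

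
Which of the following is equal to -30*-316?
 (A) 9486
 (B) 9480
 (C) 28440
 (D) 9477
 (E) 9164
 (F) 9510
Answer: B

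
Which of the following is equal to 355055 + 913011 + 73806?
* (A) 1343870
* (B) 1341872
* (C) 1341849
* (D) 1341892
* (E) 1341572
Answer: B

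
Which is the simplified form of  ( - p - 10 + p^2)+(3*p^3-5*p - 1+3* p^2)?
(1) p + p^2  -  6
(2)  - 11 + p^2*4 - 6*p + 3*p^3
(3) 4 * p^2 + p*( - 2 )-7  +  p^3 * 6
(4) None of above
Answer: 2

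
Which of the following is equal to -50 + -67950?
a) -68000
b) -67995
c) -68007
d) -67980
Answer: a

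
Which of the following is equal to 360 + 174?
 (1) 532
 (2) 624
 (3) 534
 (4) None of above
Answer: 3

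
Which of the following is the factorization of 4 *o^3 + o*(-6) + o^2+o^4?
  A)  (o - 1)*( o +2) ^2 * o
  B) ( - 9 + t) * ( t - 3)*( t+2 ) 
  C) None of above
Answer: C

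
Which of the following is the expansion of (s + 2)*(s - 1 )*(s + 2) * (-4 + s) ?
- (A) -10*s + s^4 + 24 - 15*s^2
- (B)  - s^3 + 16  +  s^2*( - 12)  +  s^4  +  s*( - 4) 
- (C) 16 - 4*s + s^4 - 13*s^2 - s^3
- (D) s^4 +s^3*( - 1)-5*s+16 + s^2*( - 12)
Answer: B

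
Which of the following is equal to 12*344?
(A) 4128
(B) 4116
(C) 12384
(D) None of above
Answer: A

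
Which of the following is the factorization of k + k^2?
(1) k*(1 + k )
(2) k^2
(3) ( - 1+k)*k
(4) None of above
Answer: 1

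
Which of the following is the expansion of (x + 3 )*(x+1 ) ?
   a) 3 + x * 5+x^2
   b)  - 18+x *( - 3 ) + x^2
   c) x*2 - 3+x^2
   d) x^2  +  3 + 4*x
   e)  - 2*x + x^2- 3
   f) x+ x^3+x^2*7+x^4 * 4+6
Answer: d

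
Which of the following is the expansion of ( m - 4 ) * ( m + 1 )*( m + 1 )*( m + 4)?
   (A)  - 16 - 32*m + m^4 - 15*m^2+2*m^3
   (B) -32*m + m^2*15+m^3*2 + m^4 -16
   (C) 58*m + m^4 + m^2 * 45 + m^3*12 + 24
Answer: A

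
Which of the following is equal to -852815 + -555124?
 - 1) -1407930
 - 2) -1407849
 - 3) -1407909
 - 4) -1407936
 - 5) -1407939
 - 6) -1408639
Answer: 5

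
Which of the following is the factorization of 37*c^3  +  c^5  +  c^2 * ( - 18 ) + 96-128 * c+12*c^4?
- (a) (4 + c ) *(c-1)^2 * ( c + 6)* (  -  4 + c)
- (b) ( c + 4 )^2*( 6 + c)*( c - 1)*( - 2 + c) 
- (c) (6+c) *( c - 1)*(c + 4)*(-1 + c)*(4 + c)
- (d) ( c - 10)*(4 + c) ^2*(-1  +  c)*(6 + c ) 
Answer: c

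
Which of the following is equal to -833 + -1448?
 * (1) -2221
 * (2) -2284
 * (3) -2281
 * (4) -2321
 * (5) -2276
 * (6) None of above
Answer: 3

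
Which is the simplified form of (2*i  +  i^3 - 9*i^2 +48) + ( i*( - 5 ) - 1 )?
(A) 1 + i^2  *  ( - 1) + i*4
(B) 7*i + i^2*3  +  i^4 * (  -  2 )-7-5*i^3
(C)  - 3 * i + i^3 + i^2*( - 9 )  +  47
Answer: C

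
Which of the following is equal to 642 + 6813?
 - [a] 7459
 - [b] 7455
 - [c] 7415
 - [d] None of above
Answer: b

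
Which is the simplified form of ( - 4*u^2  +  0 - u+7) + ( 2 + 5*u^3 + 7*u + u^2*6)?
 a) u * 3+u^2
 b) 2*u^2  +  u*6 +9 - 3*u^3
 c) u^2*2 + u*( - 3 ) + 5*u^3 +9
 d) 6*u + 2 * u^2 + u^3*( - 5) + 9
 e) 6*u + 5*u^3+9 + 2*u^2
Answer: e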